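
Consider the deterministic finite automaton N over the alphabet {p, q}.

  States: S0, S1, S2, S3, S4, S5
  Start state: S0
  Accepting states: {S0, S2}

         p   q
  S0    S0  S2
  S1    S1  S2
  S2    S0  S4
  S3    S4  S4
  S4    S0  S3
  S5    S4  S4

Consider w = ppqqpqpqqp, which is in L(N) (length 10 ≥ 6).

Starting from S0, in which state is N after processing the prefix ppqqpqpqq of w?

S4

Run of N on the first 9 characters of w = p p q q p q p q q:
  step 0: S0  (start)
  step 1: S0  (read p: S0→S0)
  step 2: S0  (read p: S0→S0)
  step 3: S2  (read q: S0→S2)
  step 4: S4  (read q: S2→S4)
  step 5: S0  (read p: S4→S0)
  step 6: S2  (read q: S0→S2)
  step 7: S0  (read p: S2→S0)
  step 8: S2  (read q: S0→S2)
  step 9: S4  (read q: S2→S4)

After reading 9 characters, N is in state S4.
(This kind of state-tracing is the core of the pumping-lemma construction: with 6 states, pigeonhole forces a repeat within the first 6 steps.)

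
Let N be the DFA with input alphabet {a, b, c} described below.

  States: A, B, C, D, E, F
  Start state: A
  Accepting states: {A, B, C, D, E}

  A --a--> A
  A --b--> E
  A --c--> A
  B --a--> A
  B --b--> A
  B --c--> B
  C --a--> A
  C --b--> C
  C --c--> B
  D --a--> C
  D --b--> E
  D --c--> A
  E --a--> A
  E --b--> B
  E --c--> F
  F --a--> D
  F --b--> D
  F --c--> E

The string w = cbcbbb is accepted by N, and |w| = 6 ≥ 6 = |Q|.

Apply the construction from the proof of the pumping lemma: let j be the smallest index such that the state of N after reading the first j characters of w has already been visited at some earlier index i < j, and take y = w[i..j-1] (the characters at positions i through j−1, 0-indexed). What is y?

State sequence: A -c-> A -b-> E -c-> F -b-> D -b-> E -b-> B
First repeat at step 1: A was already visited.

So i = 0, j = 1, giving x = w[0:0] = ε, y = w[0:1] = c, z = w[1:6] = bcbbb.
Check: |xy| = 1 ≤ 6 and |y| = 1 ≥ 1. Reading y takes N from A back to A, so every xyⁱz is accepted.

c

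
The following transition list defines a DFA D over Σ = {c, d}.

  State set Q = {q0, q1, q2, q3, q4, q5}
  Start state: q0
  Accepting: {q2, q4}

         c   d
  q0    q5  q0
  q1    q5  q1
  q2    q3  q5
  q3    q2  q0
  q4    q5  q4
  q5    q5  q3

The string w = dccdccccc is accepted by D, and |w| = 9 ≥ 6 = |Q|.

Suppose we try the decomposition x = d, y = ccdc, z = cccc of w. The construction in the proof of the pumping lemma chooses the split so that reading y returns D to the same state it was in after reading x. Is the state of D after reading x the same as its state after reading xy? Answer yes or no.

no

State sequence: q0 -d-> q0 -c-> q5 -c-> q5 -d-> q3 -c-> q2

After x (step 1): q0. After xy (step 5): q2.
They differ (q0 ≠ q2), so y is not a cycle from the state after x; this split is not the one the pumping-lemma construction produces, and pumping y need not keep the string in L(D).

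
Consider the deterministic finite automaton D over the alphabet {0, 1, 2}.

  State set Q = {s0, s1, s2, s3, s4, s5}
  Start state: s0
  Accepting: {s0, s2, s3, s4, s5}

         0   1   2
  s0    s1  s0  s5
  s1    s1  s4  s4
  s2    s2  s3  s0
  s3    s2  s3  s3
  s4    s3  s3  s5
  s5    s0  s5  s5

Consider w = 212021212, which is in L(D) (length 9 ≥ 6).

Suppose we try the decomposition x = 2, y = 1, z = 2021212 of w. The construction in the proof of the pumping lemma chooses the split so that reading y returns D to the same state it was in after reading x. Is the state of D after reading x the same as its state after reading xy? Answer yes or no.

yes

Run of D on the first 2 characters of w = 2 1:
  step 0: s0  (start)
  step 1: s5  (read 2: s0→s5)
  step 2: s5  (read 1: s5→s5)

After x (step 1): s5. After xy (step 2): s5.
They match, so y = 1 drives D around a cycle from s5 back to itself; pumping y any number of times keeps D in s5 before reading z, and xyⁱz ∈ L(D) for every i ≥ 0.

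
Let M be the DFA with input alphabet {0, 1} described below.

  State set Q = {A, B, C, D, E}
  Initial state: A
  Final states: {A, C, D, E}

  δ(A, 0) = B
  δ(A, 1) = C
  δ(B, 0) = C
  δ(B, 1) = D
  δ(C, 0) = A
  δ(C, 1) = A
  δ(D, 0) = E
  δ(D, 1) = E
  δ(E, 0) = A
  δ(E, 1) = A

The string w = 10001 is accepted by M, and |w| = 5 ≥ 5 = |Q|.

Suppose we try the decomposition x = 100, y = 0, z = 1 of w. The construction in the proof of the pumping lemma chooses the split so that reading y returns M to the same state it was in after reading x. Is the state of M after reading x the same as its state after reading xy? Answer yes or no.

no

Run of M on the first 4 characters of w = 1 0 0 0:
  step 0: A  (start)
  step 1: C  (read 1: A→C)
  step 2: A  (read 0: C→A)
  step 3: B  (read 0: A→B)
  step 4: C  (read 0: B→C)

After x (step 3): B. After xy (step 4): C.
They differ (B ≠ C), so y is not a cycle from the state after x; this split is not the one the pumping-lemma construction produces, and pumping y need not keep the string in L(M).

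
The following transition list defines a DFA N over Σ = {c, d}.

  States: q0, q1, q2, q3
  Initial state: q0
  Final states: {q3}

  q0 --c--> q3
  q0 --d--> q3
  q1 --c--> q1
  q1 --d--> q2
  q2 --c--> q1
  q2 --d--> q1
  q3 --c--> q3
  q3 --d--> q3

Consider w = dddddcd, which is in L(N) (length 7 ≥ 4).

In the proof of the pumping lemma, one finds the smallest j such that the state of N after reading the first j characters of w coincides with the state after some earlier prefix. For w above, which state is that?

q3

Run of N on w = d d d d d c d:
  step 0: q0  (start)
  step 1: q3  (read d: q0→q3)
  step 2: q3  (read d: q3→q3)   ← first repeat (q3 seen earlier)
  step 3: q3  (read d: q3→q3)
  step 4: q3  (read d: q3→q3)
  step 5: q3  (read d: q3→q3)
  step 6: q3  (read c: q3→q3)
  step 7: q3  (read d: q3→q3)

The earliest repeat is at step j = 2: N is in q3, which it already visited at step i = 1.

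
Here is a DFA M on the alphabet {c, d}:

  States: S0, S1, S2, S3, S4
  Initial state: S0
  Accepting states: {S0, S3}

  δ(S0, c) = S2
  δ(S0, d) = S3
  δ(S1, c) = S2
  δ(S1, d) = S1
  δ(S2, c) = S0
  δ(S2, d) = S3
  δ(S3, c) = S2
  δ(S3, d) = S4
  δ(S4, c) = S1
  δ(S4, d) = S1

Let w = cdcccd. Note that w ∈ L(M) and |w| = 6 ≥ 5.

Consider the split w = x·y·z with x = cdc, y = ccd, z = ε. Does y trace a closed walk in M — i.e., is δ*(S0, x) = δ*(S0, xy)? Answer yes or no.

State sequence: S0 -c-> S2 -d-> S3 -c-> S2 -c-> S0 -c-> S2 -d-> S3

After x (step 3): S2. After xy (step 6): S3.
They differ (S2 ≠ S3), so y is not a cycle from the state after x; this split is not the one the pumping-lemma construction produces, and pumping y need not keep the string in L(M).

no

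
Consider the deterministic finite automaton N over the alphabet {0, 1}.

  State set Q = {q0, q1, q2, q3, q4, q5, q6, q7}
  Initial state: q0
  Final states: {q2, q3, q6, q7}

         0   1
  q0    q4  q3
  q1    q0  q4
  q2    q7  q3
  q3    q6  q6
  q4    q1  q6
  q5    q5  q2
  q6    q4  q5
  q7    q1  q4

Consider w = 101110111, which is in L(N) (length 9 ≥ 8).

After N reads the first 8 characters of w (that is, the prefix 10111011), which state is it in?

Run of N on the first 8 characters of w = 1 0 1 1 1 0 1 1:
  step 0: q0  (start)
  step 1: q3  (read 1: q0→q3)
  step 2: q6  (read 0: q3→q6)
  step 3: q5  (read 1: q6→q5)
  step 4: q2  (read 1: q5→q2)
  step 5: q3  (read 1: q2→q3)
  step 6: q6  (read 0: q3→q6)
  step 7: q5  (read 1: q6→q5)
  step 8: q2  (read 1: q5→q2)

After reading 8 characters, N is in state q2.
(This kind of state-tracing is the core of the pumping-lemma construction: with 8 states, pigeonhole forces a repeat within the first 8 steps.)

q2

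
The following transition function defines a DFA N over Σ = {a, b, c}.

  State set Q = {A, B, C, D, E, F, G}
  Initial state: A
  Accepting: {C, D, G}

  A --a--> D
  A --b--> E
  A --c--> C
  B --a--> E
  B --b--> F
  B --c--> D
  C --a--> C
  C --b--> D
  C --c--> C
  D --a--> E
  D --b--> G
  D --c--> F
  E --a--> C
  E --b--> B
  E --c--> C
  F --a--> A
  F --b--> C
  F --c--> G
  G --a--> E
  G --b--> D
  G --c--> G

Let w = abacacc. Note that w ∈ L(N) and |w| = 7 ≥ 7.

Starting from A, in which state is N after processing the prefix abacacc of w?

Run of N on the first 7 characters of w = a b a c a c c:
  step 0: A  (start)
  step 1: D  (read a: A→D)
  step 2: G  (read b: D→G)
  step 3: E  (read a: G→E)
  step 4: C  (read c: E→C)
  step 5: C  (read a: C→C)
  step 6: C  (read c: C→C)
  step 7: C  (read c: C→C)

After reading 7 characters, N is in state C.

C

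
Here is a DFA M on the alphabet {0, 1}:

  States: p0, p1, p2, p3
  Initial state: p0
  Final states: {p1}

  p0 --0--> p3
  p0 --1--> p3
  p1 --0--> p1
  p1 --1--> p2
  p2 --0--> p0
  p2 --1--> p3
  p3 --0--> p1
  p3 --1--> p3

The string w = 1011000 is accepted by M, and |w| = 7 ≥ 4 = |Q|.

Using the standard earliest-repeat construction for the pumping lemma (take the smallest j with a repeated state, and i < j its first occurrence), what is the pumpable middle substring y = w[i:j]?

011

Run of M on w = 1 0 1 1 0 0 0:
  step 0: p0  (start)
  step 1: p3  (read 1: p0→p3)
  step 2: p1  (read 0: p3→p1)
  step 3: p2  (read 1: p1→p2)
  step 4: p3  (read 1: p2→p3)   ← first repeat (p3 seen earlier)
  step 5: p1  (read 0: p3→p1)
  step 6: p1  (read 0: p1→p1)
  step 7: p1  (read 0: p1→p1)

So i = 1, j = 4, giving x = w[0:1] = 1, y = w[1:4] = 011, z = w[4:7] = 000.
Check: |xy| = 4 ≤ 4 and |y| = 3 ≥ 1. Reading y takes M from p3 back to p3, so every xyⁱz is accepted.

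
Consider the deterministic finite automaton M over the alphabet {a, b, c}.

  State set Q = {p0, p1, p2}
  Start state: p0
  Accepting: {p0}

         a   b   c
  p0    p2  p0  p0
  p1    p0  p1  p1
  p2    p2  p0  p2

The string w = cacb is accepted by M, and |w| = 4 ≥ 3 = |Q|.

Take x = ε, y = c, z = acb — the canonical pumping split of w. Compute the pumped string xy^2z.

ccacb

xy^2z = ε·c·c·acb = ccacb.
Reading y = c takes M from p0 back to p0, so after x·y·y the machine is still in p0, and z then leads to the accepting state p0. Hence ccacb ∈ L(M).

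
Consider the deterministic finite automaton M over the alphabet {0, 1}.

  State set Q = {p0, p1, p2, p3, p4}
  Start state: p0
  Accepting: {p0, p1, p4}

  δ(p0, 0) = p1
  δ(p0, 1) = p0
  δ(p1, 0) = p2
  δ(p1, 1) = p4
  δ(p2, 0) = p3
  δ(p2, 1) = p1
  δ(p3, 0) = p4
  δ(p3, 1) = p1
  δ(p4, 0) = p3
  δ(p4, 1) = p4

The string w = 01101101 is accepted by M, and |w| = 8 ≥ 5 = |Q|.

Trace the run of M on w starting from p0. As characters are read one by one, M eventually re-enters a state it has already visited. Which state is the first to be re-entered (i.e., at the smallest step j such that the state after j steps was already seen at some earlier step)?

Run of M on w = 0 1 1 0 1 1 0 1:
  step 0: p0  (start)
  step 1: p1  (read 0: p0→p1)
  step 2: p4  (read 1: p1→p4)
  step 3: p4  (read 1: p4→p4)   ← first repeat (p4 seen earlier)
  step 4: p3  (read 0: p4→p3)
  step 5: p1  (read 1: p3→p1)
  step 6: p4  (read 1: p1→p4)
  step 7: p3  (read 0: p4→p3)
  step 8: p1  (read 1: p3→p1)

The earliest repeat is at step j = 3: M is in p4, which it already visited at step i = 2.
Pumping length from the standard proof: p = 5 (the number of states). The repeated state found above gives |xy| = j ≤ 5 and |y| = j − i ≥ 1.

p4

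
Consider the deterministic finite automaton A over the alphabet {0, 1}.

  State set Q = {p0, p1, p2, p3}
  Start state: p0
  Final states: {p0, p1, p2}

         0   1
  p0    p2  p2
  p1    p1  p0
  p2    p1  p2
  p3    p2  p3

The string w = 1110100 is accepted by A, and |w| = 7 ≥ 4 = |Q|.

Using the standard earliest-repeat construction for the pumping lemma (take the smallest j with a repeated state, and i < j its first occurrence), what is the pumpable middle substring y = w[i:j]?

State sequence: p0 -1-> p2 -1-> p2 -1-> p2 -0-> p1 -1-> p0 -0-> p2 -0-> p1
First repeat at step 2: p2 was already visited.

So i = 1, j = 2, giving x = w[0:1] = 1, y = w[1:2] = 1, z = w[2:7] = 10100.
Check: |xy| = 2 ≤ 4 and |y| = 1 ≥ 1. Reading y takes A from p2 back to p2, so every xyⁱz is accepted.
Pumping length from the standard proof: p = 4 (the number of states). The repeated state found above gives |xy| = j ≤ 4 and |y| = j − i ≥ 1.

1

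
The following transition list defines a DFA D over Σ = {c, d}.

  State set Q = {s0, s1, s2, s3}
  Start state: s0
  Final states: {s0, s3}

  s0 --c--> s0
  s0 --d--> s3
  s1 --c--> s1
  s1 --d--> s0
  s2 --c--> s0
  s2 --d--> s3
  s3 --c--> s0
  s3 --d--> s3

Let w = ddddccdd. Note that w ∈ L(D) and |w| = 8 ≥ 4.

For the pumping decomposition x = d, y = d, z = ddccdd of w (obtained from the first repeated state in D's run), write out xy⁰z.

dddccdd

xy⁰z = xz = d·ddccdd = dddccdd.
Reading y = d takes D from s3 back to s3, so after x the machine is still in s3, and z then leads to the accepting state s3. Hence dddccdd ∈ L(D).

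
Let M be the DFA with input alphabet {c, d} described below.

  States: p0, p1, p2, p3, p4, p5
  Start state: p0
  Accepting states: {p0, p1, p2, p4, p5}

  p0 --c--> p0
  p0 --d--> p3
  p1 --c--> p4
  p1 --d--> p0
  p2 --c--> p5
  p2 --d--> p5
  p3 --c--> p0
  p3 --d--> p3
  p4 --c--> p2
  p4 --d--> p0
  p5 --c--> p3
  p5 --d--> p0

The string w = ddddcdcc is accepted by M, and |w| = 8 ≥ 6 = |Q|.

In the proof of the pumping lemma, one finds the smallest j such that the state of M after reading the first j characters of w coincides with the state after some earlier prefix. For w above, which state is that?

Run of M on w = d d d d c d c c:
  step 0: p0  (start)
  step 1: p3  (read d: p0→p3)
  step 2: p3  (read d: p3→p3)   ← first repeat (p3 seen earlier)
  step 3: p3  (read d: p3→p3)
  step 4: p3  (read d: p3→p3)
  step 5: p0  (read c: p3→p0)
  step 6: p3  (read d: p0→p3)
  step 7: p0  (read c: p3→p0)
  step 8: p0  (read c: p0→p0)

The earliest repeat is at step j = 2: M is in p3, which it already visited at step i = 1.

p3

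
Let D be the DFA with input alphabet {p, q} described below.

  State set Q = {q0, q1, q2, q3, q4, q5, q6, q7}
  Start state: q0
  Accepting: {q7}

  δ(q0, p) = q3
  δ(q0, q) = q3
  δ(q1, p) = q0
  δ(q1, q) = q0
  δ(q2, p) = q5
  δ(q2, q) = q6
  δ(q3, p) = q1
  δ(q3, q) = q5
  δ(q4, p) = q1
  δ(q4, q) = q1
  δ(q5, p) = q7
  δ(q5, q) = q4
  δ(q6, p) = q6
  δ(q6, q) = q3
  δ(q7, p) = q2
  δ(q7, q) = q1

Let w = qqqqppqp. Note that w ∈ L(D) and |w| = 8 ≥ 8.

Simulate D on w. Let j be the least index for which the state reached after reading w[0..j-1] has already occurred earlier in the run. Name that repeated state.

q0

State sequence: q0 -q-> q3 -q-> q5 -q-> q4 -q-> q1 -p-> q0 -p-> q3 -q-> q5 -p-> q7
First repeat at step 5: q0 was already visited.

The earliest repeat is at step j = 5: D is in q0, which it already visited at step i = 0.
Pumping length from the standard proof: p = 8 (the number of states). The repeated state found above gives |xy| = j ≤ 8 and |y| = j − i ≥ 1.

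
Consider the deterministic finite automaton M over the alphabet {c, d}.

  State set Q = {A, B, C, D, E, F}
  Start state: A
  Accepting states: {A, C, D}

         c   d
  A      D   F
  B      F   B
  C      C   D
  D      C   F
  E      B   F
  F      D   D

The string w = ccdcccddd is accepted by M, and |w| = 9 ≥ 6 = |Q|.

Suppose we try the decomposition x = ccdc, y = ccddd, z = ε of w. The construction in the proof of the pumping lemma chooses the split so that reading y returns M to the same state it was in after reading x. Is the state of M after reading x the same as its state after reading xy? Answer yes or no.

no

Run of M on the first 9 characters of w = c c d c c c d d d:
  step 0: A  (start)
  step 1: D  (read c: A→D)
  step 2: C  (read c: D→C)
  step 3: D  (read d: C→D)
  step 4: C  (read c: D→C)
  step 5: C  (read c: C→C)
  step 6: C  (read c: C→C)
  step 7: D  (read d: C→D)
  step 8: F  (read d: D→F)
  step 9: D  (read d: F→D)

After x (step 4): C. After xy (step 9): D.
They differ (C ≠ D), so y is not a cycle from the state after x; this split is not the one the pumping-lemma construction produces, and pumping y need not keep the string in L(M).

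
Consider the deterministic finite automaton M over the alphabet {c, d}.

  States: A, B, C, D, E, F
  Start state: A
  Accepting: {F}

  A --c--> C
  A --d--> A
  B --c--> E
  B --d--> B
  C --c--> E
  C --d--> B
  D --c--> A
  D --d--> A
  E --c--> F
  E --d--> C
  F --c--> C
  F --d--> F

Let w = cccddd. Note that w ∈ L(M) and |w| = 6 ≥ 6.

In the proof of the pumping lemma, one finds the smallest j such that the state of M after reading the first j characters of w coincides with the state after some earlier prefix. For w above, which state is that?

F

State sequence: A -c-> C -c-> E -c-> F -d-> F -d-> F -d-> F
First repeat at step 4: F was already visited.

The earliest repeat is at step j = 4: M is in F, which it already visited at step i = 3.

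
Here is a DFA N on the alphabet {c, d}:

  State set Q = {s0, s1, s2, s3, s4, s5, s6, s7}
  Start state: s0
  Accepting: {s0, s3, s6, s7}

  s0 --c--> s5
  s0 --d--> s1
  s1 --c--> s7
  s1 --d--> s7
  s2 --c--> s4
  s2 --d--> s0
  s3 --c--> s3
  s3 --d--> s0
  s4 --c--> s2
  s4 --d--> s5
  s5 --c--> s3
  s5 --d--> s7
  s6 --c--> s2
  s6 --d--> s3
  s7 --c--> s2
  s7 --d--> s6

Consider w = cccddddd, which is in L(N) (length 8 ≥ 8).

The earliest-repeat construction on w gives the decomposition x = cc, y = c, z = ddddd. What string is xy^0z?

xy⁰z = xz = cc·ddddd = ccddddd.
Reading y = c takes N from s3 back to s3, so after x the machine is still in s3, and z then leads to the accepting state s3. Hence ccddddd ∈ L(N).

ccddddd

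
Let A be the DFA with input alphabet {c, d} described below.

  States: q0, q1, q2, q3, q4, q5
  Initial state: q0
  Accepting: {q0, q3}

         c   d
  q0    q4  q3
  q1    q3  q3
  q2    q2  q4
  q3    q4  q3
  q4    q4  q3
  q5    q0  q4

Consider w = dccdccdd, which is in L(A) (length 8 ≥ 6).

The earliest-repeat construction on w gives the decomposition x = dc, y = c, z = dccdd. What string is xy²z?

xy^2z = dc·c·c·dccdd = dcccdccdd.
Reading y = c takes A from q4 back to q4, so after x·y·y the machine is still in q4, and z then leads to the accepting state q3. Hence dcccdccdd ∈ L(A).

dcccdccdd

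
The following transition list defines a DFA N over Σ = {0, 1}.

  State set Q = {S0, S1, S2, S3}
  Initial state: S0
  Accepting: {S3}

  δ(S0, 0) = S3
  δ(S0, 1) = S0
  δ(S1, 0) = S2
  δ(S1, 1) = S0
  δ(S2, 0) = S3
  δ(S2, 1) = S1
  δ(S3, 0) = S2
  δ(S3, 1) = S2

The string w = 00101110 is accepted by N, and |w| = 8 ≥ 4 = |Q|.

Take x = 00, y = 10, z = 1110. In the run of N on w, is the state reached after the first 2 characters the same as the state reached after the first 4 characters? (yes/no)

State sequence: S0 -0-> S3 -0-> S2 -1-> S1 -0-> S2

After x (step 2): S2. After xy (step 4): S2.
They match, so y = 10 drives N around a cycle from S2 back to itself; pumping y any number of times keeps N in S2 before reading z, and xyⁱz ∈ L(N) for every i ≥ 0.

yes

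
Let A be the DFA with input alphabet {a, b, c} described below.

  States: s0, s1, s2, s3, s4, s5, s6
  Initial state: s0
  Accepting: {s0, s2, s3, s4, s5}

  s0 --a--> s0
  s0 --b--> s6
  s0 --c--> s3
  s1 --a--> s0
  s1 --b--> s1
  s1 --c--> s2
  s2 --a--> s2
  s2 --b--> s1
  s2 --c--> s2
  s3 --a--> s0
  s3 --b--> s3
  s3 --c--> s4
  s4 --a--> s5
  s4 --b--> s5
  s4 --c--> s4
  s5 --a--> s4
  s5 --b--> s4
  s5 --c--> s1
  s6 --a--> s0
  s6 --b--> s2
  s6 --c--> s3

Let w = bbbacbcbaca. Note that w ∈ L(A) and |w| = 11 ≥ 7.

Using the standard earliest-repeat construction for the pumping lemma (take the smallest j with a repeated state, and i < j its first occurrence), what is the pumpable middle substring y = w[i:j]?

bbba

Run of A on w = b b b a c b c b a c a:
  step 0: s0  (start)
  step 1: s6  (read b: s0→s6)
  step 2: s2  (read b: s6→s2)
  step 3: s1  (read b: s2→s1)
  step 4: s0  (read a: s1→s0)   ← first repeat (s0 seen earlier)
  step 5: s3  (read c: s0→s3)
  step 6: s3  (read b: s3→s3)
  step 7: s4  (read c: s3→s4)
  step 8: s5  (read b: s4→s5)
  step 9: s4  (read a: s5→s4)
  step 10: s4  (read c: s4→s4)
  step 11: s5  (read a: s4→s5)

So i = 0, j = 4, giving x = w[0:0] = ε, y = w[0:4] = bbba, z = w[4:11] = cbcbaca.
Check: |xy| = 4 ≤ 7 and |y| = 4 ≥ 1. Reading y takes A from s0 back to s0, so every xyⁱz is accepted.
Pumping length from the standard proof: p = 7 (the number of states). The repeated state found above gives |xy| = j ≤ 7 and |y| = j − i ≥ 1.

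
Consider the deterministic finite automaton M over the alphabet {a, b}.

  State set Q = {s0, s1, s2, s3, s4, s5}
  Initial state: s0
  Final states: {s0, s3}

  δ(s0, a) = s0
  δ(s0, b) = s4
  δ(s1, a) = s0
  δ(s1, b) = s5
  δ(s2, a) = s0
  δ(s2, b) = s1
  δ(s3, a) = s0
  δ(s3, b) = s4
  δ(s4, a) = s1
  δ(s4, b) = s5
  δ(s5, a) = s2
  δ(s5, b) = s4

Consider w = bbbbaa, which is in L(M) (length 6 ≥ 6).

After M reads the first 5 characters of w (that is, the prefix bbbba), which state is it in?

State sequence: s0 -b-> s4 -b-> s5 -b-> s4 -b-> s5 -a-> s2

After reading 5 characters, M is in state s2.
(This kind of state-tracing is the core of the pumping-lemma construction: with 6 states, pigeonhole forces a repeat within the first 6 steps.)

s2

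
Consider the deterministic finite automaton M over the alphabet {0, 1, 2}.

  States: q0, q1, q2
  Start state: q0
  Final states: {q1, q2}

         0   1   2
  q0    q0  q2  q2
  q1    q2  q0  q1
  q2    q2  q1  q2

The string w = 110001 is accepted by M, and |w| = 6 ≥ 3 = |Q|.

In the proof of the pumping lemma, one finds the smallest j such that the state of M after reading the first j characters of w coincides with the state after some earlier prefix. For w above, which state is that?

q2

Run of M on w = 1 1 0 0 0 1:
  step 0: q0  (start)
  step 1: q2  (read 1: q0→q2)
  step 2: q1  (read 1: q2→q1)
  step 3: q2  (read 0: q1→q2)   ← first repeat (q2 seen earlier)
  step 4: q2  (read 0: q2→q2)
  step 5: q2  (read 0: q2→q2)
  step 6: q1  (read 1: q2→q1)

The earliest repeat is at step j = 3: M is in q2, which it already visited at step i = 1.
Pumping length from the standard proof: p = 3 (the number of states). The repeated state found above gives |xy| = j ≤ 3 and |y| = j − i ≥ 1.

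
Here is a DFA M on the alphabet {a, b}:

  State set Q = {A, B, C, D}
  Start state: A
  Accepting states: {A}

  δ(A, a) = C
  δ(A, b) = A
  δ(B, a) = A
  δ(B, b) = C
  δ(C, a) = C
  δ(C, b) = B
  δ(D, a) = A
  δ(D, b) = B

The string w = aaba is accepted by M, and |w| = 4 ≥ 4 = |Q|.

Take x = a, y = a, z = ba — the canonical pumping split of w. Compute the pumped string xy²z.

aaaba

xy^2z = a·a·a·ba = aaaba.
Reading y = a takes M from C back to C, so after x·y·y the machine is still in C, and z then leads to the accepting state A. Hence aaaba ∈ L(M).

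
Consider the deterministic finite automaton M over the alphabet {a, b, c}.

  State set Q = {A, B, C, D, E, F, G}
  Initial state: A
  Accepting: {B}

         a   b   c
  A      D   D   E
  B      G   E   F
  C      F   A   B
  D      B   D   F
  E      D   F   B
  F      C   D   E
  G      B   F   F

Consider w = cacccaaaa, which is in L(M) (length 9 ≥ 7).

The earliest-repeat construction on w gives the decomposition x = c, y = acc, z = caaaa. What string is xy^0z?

xy⁰z = xz = c·caaaa = ccaaaa.
Reading y = acc takes M from E back to E, so after x the machine is still in E, and z then leads to the accepting state B. Hence ccaaaa ∈ L(M).

ccaaaa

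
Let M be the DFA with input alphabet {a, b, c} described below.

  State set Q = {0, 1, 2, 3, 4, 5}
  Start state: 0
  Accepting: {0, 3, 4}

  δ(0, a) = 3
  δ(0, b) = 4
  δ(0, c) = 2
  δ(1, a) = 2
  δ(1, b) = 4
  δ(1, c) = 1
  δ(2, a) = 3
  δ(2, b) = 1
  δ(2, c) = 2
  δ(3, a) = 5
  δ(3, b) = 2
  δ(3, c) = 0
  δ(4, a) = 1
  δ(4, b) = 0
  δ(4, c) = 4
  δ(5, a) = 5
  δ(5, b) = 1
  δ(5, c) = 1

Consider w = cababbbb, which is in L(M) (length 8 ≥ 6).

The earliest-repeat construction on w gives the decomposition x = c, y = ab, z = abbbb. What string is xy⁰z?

xy⁰z = xz = c·abbbb = cabbbb.
Reading y = ab takes M from 2 back to 2, so after x the machine is still in 2, and z then leads to the accepting state 0. Hence cabbbb ∈ L(M).

cabbbb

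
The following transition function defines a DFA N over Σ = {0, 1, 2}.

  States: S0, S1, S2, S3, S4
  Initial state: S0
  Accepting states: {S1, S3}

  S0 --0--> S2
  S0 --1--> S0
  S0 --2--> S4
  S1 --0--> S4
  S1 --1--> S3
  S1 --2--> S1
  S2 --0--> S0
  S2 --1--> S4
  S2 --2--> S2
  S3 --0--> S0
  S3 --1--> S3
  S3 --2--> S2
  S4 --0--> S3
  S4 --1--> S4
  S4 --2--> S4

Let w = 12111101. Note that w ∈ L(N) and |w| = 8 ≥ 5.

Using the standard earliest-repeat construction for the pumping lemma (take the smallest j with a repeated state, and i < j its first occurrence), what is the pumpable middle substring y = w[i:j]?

1

Run of N on w = 1 2 1 1 1 1 0 1:
  step 0: S0  (start)
  step 1: S0  (read 1: S0→S0)   ← first repeat (S0 seen earlier)
  step 2: S4  (read 2: S0→S4)
  step 3: S4  (read 1: S4→S4)
  step 4: S4  (read 1: S4→S4)
  step 5: S4  (read 1: S4→S4)
  step 6: S4  (read 1: S4→S4)
  step 7: S3  (read 0: S4→S3)
  step 8: S3  (read 1: S3→S3)

So i = 0, j = 1, giving x = w[0:0] = ε, y = w[0:1] = 1, z = w[1:8] = 2111101.
Check: |xy| = 1 ≤ 5 and |y| = 1 ≥ 1. Reading y takes N from S0 back to S0, so every xyⁱz is accepted.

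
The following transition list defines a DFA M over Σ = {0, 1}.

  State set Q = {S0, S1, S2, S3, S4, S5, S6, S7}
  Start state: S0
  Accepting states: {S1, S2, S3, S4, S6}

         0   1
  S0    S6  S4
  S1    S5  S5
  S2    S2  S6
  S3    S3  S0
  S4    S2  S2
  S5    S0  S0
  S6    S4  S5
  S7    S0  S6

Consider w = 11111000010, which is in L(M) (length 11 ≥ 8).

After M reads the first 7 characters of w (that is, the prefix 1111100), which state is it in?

State sequence: S0 -1-> S4 -1-> S2 -1-> S6 -1-> S5 -1-> S0 -0-> S6 -0-> S4

After reading 7 characters, M is in state S4.

S4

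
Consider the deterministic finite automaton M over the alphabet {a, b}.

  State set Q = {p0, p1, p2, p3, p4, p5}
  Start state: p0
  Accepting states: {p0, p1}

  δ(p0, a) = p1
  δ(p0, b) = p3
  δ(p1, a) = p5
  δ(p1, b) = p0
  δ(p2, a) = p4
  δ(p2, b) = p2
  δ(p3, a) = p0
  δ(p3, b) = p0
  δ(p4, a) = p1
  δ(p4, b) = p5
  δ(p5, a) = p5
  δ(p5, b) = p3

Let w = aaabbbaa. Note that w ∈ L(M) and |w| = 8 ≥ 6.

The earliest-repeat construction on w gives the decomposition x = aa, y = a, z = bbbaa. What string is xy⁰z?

aabbbaa

xy⁰z = xz = aa·bbbaa = aabbbaa.
Reading y = a takes M from p5 back to p5, so after x the machine is still in p5, and z then leads to the accepting state p1. Hence aabbbaa ∈ L(M).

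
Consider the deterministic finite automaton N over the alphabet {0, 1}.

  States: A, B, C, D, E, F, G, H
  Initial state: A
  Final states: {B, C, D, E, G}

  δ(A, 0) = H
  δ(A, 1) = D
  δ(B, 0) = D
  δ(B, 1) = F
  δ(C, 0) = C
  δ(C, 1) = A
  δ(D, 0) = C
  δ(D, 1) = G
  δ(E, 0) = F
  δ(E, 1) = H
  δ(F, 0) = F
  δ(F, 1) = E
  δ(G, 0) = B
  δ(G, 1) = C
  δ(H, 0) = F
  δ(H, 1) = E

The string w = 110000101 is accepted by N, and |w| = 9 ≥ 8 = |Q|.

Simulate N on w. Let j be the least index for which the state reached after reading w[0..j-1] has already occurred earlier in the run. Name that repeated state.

D

State sequence: A -1-> D -1-> G -0-> B -0-> D -0-> C -0-> C -1-> A -0-> H -1-> E
First repeat at step 4: D was already visited.

The earliest repeat is at step j = 4: N is in D, which it already visited at step i = 1.
Since N has 8 states, any run of length ≥ 8 visits 8+1 states, so by pigeonhole some state repeats within the first 8 steps — that repeat gives the pumpable loop.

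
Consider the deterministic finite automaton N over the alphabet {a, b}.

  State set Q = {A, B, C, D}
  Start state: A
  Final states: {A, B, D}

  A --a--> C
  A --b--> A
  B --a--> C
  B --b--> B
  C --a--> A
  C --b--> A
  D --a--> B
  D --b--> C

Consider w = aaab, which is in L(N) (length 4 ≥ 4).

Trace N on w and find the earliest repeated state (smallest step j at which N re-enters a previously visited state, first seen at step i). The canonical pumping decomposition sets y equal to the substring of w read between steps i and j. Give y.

aa

Run of N on w = a a a b:
  step 0: A  (start)
  step 1: C  (read a: A→C)
  step 2: A  (read a: C→A)   ← first repeat (A seen earlier)
  step 3: C  (read a: A→C)
  step 4: A  (read b: C→A)

So i = 0, j = 2, giving x = w[0:0] = ε, y = w[0:2] = aa, z = w[2:4] = ab.
Check: |xy| = 2 ≤ 4 and |y| = 2 ≥ 1. Reading y takes N from A back to A, so every xyⁱz is accepted.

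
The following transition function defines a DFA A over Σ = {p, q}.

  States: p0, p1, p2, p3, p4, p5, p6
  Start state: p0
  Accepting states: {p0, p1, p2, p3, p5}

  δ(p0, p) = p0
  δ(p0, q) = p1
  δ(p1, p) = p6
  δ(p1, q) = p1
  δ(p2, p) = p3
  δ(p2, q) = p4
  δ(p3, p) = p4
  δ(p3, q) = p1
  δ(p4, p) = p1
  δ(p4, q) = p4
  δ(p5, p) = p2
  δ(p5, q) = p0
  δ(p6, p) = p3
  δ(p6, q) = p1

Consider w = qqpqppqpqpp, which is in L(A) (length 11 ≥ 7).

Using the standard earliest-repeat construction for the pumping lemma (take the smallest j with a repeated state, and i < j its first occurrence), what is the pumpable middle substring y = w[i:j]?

q

State sequence: p0 -q-> p1 -q-> p1 -p-> p6 -q-> p1 -p-> p6 -p-> p3 -q-> p1 -p-> p6 -q-> p1 -p-> p6 -p-> p3
First repeat at step 2: p1 was already visited.

So i = 1, j = 2, giving x = w[0:1] = q, y = w[1:2] = q, z = w[2:11] = pqppqpqpp.
Check: |xy| = 2 ≤ 7 and |y| = 1 ≥ 1. Reading y takes A from p1 back to p1, so every xyⁱz is accepted.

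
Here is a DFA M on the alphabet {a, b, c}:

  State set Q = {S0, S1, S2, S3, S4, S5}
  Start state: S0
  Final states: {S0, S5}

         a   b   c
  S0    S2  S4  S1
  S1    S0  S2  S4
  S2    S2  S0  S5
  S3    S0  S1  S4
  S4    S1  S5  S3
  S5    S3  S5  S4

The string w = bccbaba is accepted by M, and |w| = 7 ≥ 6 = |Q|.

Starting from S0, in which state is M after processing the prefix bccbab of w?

S1

Run of M on the first 6 characters of w = b c c b a b:
  step 0: S0  (start)
  step 1: S4  (read b: S0→S4)
  step 2: S3  (read c: S4→S3)
  step 3: S4  (read c: S3→S4)
  step 4: S5  (read b: S4→S5)
  step 5: S3  (read a: S5→S3)
  step 6: S1  (read b: S3→S1)

After reading 6 characters, M is in state S1.
(This kind of state-tracing is the core of the pumping-lemma construction: with 6 states, pigeonhole forces a repeat within the first 6 steps.)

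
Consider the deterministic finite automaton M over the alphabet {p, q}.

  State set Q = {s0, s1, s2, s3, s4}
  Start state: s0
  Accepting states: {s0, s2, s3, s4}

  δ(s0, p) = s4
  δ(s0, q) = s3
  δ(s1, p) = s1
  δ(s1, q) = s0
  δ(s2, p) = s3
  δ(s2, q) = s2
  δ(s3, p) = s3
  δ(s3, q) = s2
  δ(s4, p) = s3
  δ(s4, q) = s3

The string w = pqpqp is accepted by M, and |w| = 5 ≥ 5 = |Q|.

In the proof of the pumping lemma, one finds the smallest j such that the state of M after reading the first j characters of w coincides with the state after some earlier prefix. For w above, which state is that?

s3

State sequence: s0 -p-> s4 -q-> s3 -p-> s3 -q-> s2 -p-> s3
First repeat at step 3: s3 was already visited.

The earliest repeat is at step j = 3: M is in s3, which it already visited at step i = 2.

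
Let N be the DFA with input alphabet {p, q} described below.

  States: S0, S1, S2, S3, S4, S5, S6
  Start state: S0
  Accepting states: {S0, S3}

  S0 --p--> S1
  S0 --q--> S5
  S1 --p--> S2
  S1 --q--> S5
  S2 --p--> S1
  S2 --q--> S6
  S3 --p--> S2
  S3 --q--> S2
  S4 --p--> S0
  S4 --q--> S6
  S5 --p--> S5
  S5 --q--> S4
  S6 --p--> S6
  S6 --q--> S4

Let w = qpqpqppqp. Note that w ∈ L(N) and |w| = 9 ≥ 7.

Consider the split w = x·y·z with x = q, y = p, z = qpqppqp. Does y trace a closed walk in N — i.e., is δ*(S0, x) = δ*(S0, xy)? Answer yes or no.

Run of N on the first 2 characters of w = q p:
  step 0: S0  (start)
  step 1: S5  (read q: S0→S5)
  step 2: S5  (read p: S5→S5)

After x (step 1): S5. After xy (step 2): S5.
They match, so y = p drives N around a cycle from S5 back to itself; pumping y any number of times keeps N in S5 before reading z, and xyⁱz ∈ L(N) for every i ≥ 0.

yes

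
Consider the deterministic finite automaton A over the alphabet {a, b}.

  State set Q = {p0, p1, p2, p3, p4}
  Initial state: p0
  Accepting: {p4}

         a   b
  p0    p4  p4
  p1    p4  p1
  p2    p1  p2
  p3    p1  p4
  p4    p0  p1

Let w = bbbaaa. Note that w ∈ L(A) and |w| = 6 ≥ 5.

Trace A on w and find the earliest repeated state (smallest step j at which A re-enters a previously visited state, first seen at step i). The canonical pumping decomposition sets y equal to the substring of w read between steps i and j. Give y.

State sequence: p0 -b-> p4 -b-> p1 -b-> p1 -a-> p4 -a-> p0 -a-> p4
First repeat at step 3: p1 was already visited.

So i = 2, j = 3, giving x = w[0:2] = bb, y = w[2:3] = b, z = w[3:6] = aaa.
Check: |xy| = 3 ≤ 5 and |y| = 1 ≥ 1. Reading y takes A from p1 back to p1, so every xyⁱz is accepted.

b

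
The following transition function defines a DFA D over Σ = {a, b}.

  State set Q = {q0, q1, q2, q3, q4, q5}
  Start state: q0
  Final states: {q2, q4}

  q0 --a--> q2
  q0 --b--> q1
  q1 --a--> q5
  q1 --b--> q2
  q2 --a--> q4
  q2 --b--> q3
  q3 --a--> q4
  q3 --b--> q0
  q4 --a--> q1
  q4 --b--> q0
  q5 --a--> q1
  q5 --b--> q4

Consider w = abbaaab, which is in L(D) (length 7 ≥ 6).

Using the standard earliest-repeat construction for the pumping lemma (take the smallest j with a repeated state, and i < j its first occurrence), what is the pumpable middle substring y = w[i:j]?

abb

Run of D on w = a b b a a a b:
  step 0: q0  (start)
  step 1: q2  (read a: q0→q2)
  step 2: q3  (read b: q2→q3)
  step 3: q0  (read b: q3→q0)   ← first repeat (q0 seen earlier)
  step 4: q2  (read a: q0→q2)
  step 5: q4  (read a: q2→q4)
  step 6: q1  (read a: q4→q1)
  step 7: q2  (read b: q1→q2)

So i = 0, j = 3, giving x = w[0:0] = ε, y = w[0:3] = abb, z = w[3:7] = aaab.
Check: |xy| = 3 ≤ 6 and |y| = 3 ≥ 1. Reading y takes D from q0 back to q0, so every xyⁱz is accepted.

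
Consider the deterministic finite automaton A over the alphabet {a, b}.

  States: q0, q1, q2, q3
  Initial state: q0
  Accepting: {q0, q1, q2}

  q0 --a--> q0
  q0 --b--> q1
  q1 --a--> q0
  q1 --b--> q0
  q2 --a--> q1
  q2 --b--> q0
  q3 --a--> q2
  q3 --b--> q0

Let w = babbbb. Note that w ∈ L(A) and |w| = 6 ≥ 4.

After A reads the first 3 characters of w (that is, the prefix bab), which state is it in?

q1

State sequence: q0 -b-> q1 -a-> q0 -b-> q1

After reading 3 characters, A is in state q1.
(This kind of state-tracing is the core of the pumping-lemma construction: with 4 states, pigeonhole forces a repeat within the first 4 steps.)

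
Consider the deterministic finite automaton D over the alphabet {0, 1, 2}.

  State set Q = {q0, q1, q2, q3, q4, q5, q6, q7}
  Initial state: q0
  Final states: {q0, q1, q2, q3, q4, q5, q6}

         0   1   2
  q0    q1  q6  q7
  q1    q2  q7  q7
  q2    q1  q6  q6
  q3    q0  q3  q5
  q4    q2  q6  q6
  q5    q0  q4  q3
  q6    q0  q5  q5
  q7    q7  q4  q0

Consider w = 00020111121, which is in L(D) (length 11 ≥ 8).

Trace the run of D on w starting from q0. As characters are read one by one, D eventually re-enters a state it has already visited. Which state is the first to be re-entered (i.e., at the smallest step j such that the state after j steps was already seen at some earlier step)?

State sequence: q0 -0-> q1 -0-> q2 -0-> q1 -2-> q7 -0-> q7 -1-> q4 -1-> q6 -1-> q5 -1-> q4 -2-> q6 -1-> q5
First repeat at step 3: q1 was already visited.

The earliest repeat is at step j = 3: D is in q1, which it already visited at step i = 1.

q1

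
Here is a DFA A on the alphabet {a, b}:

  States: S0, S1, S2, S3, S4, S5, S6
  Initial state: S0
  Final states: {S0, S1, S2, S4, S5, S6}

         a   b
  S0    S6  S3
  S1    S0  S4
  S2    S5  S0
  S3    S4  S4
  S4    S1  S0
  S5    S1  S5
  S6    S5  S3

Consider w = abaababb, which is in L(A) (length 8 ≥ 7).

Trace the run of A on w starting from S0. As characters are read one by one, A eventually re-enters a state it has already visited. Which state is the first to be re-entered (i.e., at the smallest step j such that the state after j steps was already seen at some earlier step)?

Run of A on w = a b a a b a b b:
  step 0: S0  (start)
  step 1: S6  (read a: S0→S6)
  step 2: S3  (read b: S6→S3)
  step 3: S4  (read a: S3→S4)
  step 4: S1  (read a: S4→S1)
  step 5: S4  (read b: S1→S4)   ← first repeat (S4 seen earlier)
  step 6: S1  (read a: S4→S1)
  step 7: S4  (read b: S1→S4)
  step 8: S0  (read b: S4→S0)

The earliest repeat is at step j = 5: A is in S4, which it already visited at step i = 3.

S4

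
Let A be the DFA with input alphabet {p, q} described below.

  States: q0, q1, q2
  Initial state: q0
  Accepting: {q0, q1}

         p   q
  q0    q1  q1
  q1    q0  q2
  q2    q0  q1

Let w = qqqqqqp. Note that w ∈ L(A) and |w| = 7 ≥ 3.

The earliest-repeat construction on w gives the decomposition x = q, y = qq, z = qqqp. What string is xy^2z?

qqqqqqqqp

xy^2z = q·qq·qq·qqqp = qqqqqqqqp.
Reading y = qq takes A from q1 back to q1, so after x·y·y the machine is still in q1, and z then leads to the accepting state q0. Hence qqqqqqqqp ∈ L(A).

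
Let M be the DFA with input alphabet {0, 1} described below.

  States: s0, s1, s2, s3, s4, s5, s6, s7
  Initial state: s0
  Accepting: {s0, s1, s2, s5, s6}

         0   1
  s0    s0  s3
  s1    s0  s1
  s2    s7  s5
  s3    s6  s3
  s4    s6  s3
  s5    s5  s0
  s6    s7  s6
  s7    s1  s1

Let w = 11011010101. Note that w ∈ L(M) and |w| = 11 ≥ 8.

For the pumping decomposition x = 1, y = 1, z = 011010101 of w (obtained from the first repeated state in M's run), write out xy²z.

111011010101

xy^2z = 1·1·1·011010101 = 111011010101.
Reading y = 1 takes M from s3 back to s3, so after x·y·y the machine is still in s3, and z then leads to the accepting state s6. Hence 111011010101 ∈ L(M).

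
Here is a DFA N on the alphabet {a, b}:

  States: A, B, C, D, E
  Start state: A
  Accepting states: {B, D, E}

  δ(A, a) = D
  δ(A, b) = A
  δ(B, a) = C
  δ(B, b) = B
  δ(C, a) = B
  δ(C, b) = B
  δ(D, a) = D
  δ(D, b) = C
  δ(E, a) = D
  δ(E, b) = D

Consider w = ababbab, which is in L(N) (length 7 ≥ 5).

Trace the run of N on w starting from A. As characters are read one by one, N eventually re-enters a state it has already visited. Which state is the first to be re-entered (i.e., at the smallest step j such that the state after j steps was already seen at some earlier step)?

State sequence: A -a-> D -b-> C -a-> B -b-> B -b-> B -a-> C -b-> B
First repeat at step 4: B was already visited.

The earliest repeat is at step j = 4: N is in B, which it already visited at step i = 3.
With |Q| = 5, pigeonhole forces a state repeat no later than step 5; the substring read between the first and second visits to that state can be pumped.

B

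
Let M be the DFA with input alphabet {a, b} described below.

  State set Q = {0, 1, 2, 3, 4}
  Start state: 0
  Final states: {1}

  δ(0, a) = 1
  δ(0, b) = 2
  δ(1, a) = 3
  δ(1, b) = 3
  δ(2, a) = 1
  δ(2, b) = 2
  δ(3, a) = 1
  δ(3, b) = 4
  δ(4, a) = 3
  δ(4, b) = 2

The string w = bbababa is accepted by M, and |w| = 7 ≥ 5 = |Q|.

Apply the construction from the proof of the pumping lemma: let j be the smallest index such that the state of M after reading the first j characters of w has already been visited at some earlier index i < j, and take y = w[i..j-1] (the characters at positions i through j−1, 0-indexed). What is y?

b

Run of M on w = b b a b a b a:
  step 0: 0  (start)
  step 1: 2  (read b: 0→2)
  step 2: 2  (read b: 2→2)   ← first repeat (2 seen earlier)
  step 3: 1  (read a: 2→1)
  step 4: 3  (read b: 1→3)
  step 5: 1  (read a: 3→1)
  step 6: 3  (read b: 1→3)
  step 7: 1  (read a: 3→1)

So i = 1, j = 2, giving x = w[0:1] = b, y = w[1:2] = b, z = w[2:7] = ababa.
Check: |xy| = 2 ≤ 5 and |y| = 1 ≥ 1. Reading y takes M from 2 back to 2, so every xyⁱz is accepted.
With |Q| = 5, pigeonhole forces a state repeat no later than step 5; the substring read between the first and second visits to that state can be pumped.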